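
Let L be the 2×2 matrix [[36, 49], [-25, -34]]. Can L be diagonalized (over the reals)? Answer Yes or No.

Characteristic polynomial: p(t) = t^2 - 2t + 1 = (t - 1)^2.
t = 1 has algebraic multiplicity 2; rank(L − 1I) = 1, so geometric multiplicity = 1.
Geometric multiplicity < algebraic multiplicity, so L is not diagonalizable.

No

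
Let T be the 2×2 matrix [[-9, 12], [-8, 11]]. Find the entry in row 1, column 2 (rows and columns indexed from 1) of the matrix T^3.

84

Characteristic polynomial: s^2 - 2s - 3 = (s - 3)(s + 1), so the eigenvalues are -1, 3.
s=-1: eigenvector (3, 2).
s=3: eigenvector (1, 1).
P = [[3, 1], [2, 1]], D = diag(-1, 3), P⁻¹ = [[1, -1], [-2, 3]].
T³ = P·diag(-1, 27)·P⁻¹ = [[-57, 84], [-56, 83]].
The requested entry is 84.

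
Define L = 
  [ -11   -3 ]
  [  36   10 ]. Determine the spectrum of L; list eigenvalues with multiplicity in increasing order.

Characteristic polynomial: p(t) = t^2 + t - 2 = (t - 1)(t + 2).
Roots (with multiplicity): -2, 1.

-2, 1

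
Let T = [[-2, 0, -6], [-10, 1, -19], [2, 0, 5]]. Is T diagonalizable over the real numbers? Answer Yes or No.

No

Characteristic polynomial: p(λ) = λ^3 - 4λ^2 + 5λ - 2 = (λ - 2)(λ - 1)^2.
λ = 1 has algebraic multiplicity 2; rank(T − 1I) = 2, so geometric multiplicity = 1.
Geometric multiplicity < algebraic multiplicity, so T is not diagonalizable.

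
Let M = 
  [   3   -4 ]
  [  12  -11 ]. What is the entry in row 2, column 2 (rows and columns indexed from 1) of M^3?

Characteristic polynomial: λ^2 + 8λ + 15 = (λ + 3)(λ + 5), so the eigenvalues are -5, -3.
λ=-5: eigenvector (1, 2).
λ=-3: eigenvector (-2, -3).
P = [[1, -2], [2, -3]], D = diag(-5, -3), P⁻¹ = [[-3, 2], [-2, 1]].
M³ = P·diag(-125, -27)·P⁻¹ = [[267, -196], [588, -419]].
The requested entry is -419.

-419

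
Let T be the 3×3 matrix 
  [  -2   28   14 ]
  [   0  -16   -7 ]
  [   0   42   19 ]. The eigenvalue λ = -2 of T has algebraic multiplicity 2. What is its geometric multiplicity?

2

T + 2I = [[0, 28, 14], [0, -14, -7], [0, 42, 21]].
This matrix has rank 1, so its null space has dimension 3 − 1 = 2.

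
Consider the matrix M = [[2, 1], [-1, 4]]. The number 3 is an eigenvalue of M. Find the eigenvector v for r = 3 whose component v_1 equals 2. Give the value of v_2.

2

M − 3I = [[-1, 1], [-1, 1]].
Solving (M − 3I)v = 0 gives the eigenspace spanned by (2, 2).
With v_1 = 2, v = (2, 2), so v_2 = 2.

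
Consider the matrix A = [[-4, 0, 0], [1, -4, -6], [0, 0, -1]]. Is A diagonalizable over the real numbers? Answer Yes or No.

No

Characteristic polynomial: p(λ) = λ^3 + 9λ^2 + 24λ + 16 = (λ + 1)(λ + 4)^2.
λ = -4 has algebraic multiplicity 2; rank(A + 4I) = 2, so geometric multiplicity = 1.
Geometric multiplicity < algebraic multiplicity, so A is not diagonalizable.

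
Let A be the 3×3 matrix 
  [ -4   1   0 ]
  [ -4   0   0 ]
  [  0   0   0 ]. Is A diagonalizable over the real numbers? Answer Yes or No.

No

Characteristic polynomial: p(μ) = μ^3 + 4μ^2 + 4μ = μ(μ + 2)^2.
μ = -2 has algebraic multiplicity 2; rank(A + 2I) = 2, so geometric multiplicity = 1.
Geometric multiplicity < algebraic multiplicity, so A is not diagonalizable.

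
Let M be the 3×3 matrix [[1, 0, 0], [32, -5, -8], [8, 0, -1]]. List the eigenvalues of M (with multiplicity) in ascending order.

Characteristic polynomial: p(r) = r^3 + 5r^2 - r - 5 = (r - 1)(r + 1)(r + 5).
Roots (with multiplicity): -5, -1, 1.

-5, -1, 1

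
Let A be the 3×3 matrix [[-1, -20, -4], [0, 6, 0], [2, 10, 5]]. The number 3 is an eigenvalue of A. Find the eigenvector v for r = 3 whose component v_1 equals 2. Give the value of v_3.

A − 3I = [[-4, -20, -4], [0, 3, 0], [2, 10, 2]].
Solving (A − 3I)v = 0 gives the eigenspace spanned by (2, 0, -2).
With v_1 = 2, v = (2, 0, -2), so v_3 = -2.

-2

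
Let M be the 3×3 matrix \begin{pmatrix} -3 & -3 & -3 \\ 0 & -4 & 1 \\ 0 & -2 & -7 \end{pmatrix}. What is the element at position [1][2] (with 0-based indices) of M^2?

-11

Characteristic polynomial: r^3 + 14r^2 + 63r + 90 = (r + 3)(r + 5)(r + 6), so the eigenvalues are -6, -5, -3.
r=-6: eigenvector (-1, 1, -2).
r=-3: eigenvector (1, 0, 0).
r=-5: eigenvector (0, 1, -1).
P = [[-1, 1, 0], [1, 0, 1], [-2, 0, -1]], D = diag(-6, -3, -5), P⁻¹ = [[0, -1, -1], [1, -1, -1], [0, 2, 1]].
M² = P·diag(36, 9, 25)·P⁻¹ = [[9, 27, 27], [0, 14, -11], [0, 22, 47]].
The requested entry is -11.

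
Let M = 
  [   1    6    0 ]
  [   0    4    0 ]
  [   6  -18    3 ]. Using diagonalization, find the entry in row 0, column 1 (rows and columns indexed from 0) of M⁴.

Characteristic polynomial: r^3 - 8r^2 + 19r - 12 = (r - 4)(r - 3)(r - 1), so the eigenvalues are 1, 3, 4.
r=3: eigenvector (0, 0, 1).
r=4: eigenvector (2, 1, -6).
r=1: eigenvector (1, 0, -3).
P = [[0, 2, 1], [0, 1, 0], [1, -6, -3]], D = diag(3, 4, 1), P⁻¹ = [[3, 0, 1], [0, 1, 0], [1, -2, 0]].
M⁴ = P·diag(81, 256, 1)·P⁻¹ = [[1, 510, 0], [0, 256, 0], [240, -1530, 81]].
The requested entry is 510.

510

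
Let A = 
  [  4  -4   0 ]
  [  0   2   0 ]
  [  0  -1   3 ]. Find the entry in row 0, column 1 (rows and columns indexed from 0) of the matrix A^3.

-112

Characteristic polynomial: r^3 - 9r^2 + 26r - 24 = (r - 4)(r - 3)(r - 2), so the eigenvalues are 2, 3, 4.
r=2: eigenvector (2, 1, 1).
r=4: eigenvector (1, 0, 0).
r=3: eigenvector (0, 0, 1).
P = [[2, 1, 0], [1, 0, 0], [1, 0, 1]], D = diag(2, 4, 3), P⁻¹ = [[0, 1, 0], [1, -2, 0], [0, -1, 1]].
A³ = P·diag(8, 64, 27)·P⁻¹ = [[64, -112, 0], [0, 8, 0], [0, -19, 27]].
The requested entry is -112.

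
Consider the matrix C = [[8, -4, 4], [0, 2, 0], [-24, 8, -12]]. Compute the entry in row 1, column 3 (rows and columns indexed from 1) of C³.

Characteristic polynomial: μ^3 + 2μ^2 - 8μ = μ(μ - 2)(μ + 4), so the eigenvalues are -4, 0, 2.
μ=0: eigenvector (1, 0, -2).
μ=2: eigenvector (-2, 1, 4).
μ=-4: eigenvector (-1, 0, 3).
P = [[1, -2, -1], [0, 1, 0], [-2, 4, 3]], D = diag(0, 2, -4), P⁻¹ = [[3, 2, 1], [0, 1, 0], [2, 0, 1]].
C³ = P·diag(0, 8, -64)·P⁻¹ = [[128, -16, 64], [0, 8, 0], [-384, 32, -192]].
The requested entry is 64.

64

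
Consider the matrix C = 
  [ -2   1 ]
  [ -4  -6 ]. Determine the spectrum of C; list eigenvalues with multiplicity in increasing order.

Characteristic polynomial: p(r) = r^2 + 8r + 16 = (r + 4)^2.
Roots (with multiplicity): -4, -4.

-4, -4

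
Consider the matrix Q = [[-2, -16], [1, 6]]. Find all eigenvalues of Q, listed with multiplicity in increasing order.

Characteristic polynomial: p(λ) = λ^2 - 4λ + 4 = (λ - 2)^2.
Roots (with multiplicity): 2, 2.

2, 2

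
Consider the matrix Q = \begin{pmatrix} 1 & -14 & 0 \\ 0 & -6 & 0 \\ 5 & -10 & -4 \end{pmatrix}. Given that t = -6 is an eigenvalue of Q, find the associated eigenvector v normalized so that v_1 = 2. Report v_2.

Q + 6I = [[7, -14, 0], [0, 0, 0], [5, -10, 2]].
Solving (Q + 6I)v = 0 gives the eigenspace spanned by (2, 1, 0).
With v_1 = 2, v = (2, 1, 0), so v_2 = 1.

1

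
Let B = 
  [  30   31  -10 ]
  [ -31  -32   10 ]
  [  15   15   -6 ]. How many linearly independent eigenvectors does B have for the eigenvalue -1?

1

B + 1I = [[31, 31, -10], [-31, -31, 10], [15, 15, -5]].
This matrix has rank 2, so its null space has dimension 3 − 2 = 1.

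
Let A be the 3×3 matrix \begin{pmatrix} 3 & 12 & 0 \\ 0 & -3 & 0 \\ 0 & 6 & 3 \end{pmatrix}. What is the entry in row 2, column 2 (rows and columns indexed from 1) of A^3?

-27

Characteristic polynomial: s^3 - 3s^2 - 9s + 27 = (s - 3)^2(s + 3), so the eigenvalues are -3, 3, 3.
s=3: eigenvector (1, 0, -1).
s=-3: eigenvector (-2, 1, -1).
s=3: eigenvector (0, 0, 1).
P = [[1, -2, 0], [0, 1, 0], [-1, -1, 1]], D = diag(3, -3, 3), P⁻¹ = [[1, 2, 0], [0, 1, 0], [1, 3, 1]].
A³ = P·diag(27, -27, 27)·P⁻¹ = [[27, 108, 0], [0, -27, 0], [0, 54, 27]].
The requested entry is -27.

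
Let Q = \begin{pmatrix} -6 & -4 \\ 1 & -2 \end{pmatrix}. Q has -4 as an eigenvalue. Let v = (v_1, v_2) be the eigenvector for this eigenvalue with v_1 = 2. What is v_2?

-1

Q + 4I = [[-2, -4], [1, 2]].
Solving (Q + 4I)v = 0 gives the eigenspace spanned by (2, -1).
With v_1 = 2, v = (2, -1), so v_2 = -1.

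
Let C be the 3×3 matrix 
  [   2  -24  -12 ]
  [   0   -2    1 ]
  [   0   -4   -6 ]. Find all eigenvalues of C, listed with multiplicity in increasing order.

-4, -4, 2

Characteristic polynomial: p(t) = t^3 + 6t^2 - 32 = (t - 2)(t + 4)^2.
Roots (with multiplicity): -4, -4, 2.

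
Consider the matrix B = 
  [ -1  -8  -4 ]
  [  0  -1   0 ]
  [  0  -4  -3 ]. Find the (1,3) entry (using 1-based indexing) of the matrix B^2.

16

Characteristic polynomial: r^3 + 5r^2 + 7r + 3 = (r + 1)^2(r + 3), so the eigenvalues are -3, -1, -1.
r=-1: eigenvector (-3, 1, -2).
r=-3: eigenvector (2, 0, 1).
r=-1: eigenvector (-1, 0, 0).
P = [[-3, 2, -1], [1, 0, 0], [-2, 1, 0]], D = diag(-1, -3, -1), P⁻¹ = [[0, 1, 0], [0, 2, 1], [-1, 1, 2]].
B² = P·diag(1, 9, 1)·P⁻¹ = [[1, 32, 16], [0, 1, 0], [0, 16, 9]].
The requested entry is 16.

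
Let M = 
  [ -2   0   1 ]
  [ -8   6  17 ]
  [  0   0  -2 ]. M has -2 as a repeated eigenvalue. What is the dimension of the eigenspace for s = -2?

1

M + 2I = [[0, 0, 1], [-8, 8, 17], [0, 0, 0]].
This matrix has rank 2, so its null space has dimension 3 − 2 = 1.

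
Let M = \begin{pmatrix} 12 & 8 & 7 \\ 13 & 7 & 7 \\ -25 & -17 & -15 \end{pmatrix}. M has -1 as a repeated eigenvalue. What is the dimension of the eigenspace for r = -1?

M + 1I = [[13, 8, 7], [13, 8, 7], [-25, -17, -14]].
This matrix has rank 2, so its null space has dimension 3 − 2 = 1.

1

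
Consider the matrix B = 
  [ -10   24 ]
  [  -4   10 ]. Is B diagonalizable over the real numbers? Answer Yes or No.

Characteristic polynomial: p(μ) = μ^2 - 4 = (μ - 2)(μ + 2).
All 2 eigenvalues are distinct, so B is diagonalizable.

Yes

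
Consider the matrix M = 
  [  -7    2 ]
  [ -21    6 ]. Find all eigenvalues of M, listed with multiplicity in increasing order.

Characteristic polynomial: p(s) = s^2 + s = s(s + 1).
Roots (with multiplicity): -1, 0.

-1, 0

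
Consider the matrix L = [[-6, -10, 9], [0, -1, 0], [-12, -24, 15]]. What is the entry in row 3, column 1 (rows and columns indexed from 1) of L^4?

-4860

Characteristic polynomial: λ^3 - 8λ^2 + 9λ + 18 = (λ - 6)(λ - 3)(λ + 1), so the eigenvalues are -1, 3, 6.
λ=6: eigenvector (-3, 0, -4).
λ=-1: eigenvector (-2, 1, 0).
λ=3: eigenvector (1, 0, 1).
P = [[-3, -2, 1], [0, 1, 0], [-4, 0, 1]], D = diag(6, -1, 3), P⁻¹ = [[1, 2, -1], [0, 1, 0], [4, 8, -3]].
L⁴ = P·diag(1296, 1, 81)·P⁻¹ = [[-3564, -7130, 3645], [0, 1, 0], [-4860, -9720, 4941]].
The requested entry is -4860.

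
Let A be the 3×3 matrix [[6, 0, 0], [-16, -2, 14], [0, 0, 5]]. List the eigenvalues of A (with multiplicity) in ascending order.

-2, 5, 6

Characteristic polynomial: p(μ) = μ^3 - 9μ^2 + 8μ + 60 = (μ - 6)(μ - 5)(μ + 2).
Roots (with multiplicity): -2, 5, 6.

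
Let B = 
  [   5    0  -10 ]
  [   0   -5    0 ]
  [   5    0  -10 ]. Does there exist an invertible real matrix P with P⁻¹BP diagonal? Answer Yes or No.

Yes

Characteristic polynomial: p(λ) = λ^3 + 10λ^2 + 25λ = λ(λ + 5)^2.
λ = -5 has algebraic multiplicity 2; rank(B + 5I) = 1, so geometric multiplicity = 2.
Every eigenvalue has geometric = algebraic multiplicity, so B is diagonalizable.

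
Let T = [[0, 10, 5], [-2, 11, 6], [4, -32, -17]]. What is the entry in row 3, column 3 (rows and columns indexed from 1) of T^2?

117

Characteristic polynomial: s^3 + 6s^2 + 5s = s(s + 1)(s + 5), so the eigenvalues are -5, -1, 0.
s=0: eigenvector (1, -2, 4).
s=-1: eigenvector (0, 1, -2).
s=-5: eigenvector (-1, -2, 5).
P = [[1, 0, -1], [-2, 1, -2], [4, -2, 5]], D = diag(0, -1, -5), P⁻¹ = [[1, 2, 1], [2, 9, 4], [0, 2, 1]].
T² = P·diag(0, 1, 25)·P⁻¹ = [[0, -50, -25], [2, -91, -46], [-4, 232, 117]].
The requested entry is 117.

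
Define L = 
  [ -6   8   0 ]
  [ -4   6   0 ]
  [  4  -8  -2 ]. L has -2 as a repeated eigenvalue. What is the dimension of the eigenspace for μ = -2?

2

L + 2I = [[-4, 8, 0], [-4, 8, 0], [4, -8, 0]].
This matrix has rank 1, so its null space has dimension 3 − 1 = 2.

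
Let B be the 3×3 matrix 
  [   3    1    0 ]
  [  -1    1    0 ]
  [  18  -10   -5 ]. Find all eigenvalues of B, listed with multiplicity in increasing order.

-5, 2, 2

Characteristic polynomial: p(r) = r^3 + r^2 - 16r + 20 = (r - 2)^2(r + 5).
Roots (with multiplicity): -5, 2, 2.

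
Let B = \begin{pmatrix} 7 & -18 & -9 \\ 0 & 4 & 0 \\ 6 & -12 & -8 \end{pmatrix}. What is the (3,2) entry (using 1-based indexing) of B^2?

-60

Characteristic polynomial: r^3 - 3r^2 - 6r + 8 = (r - 4)(r - 1)(r + 2), so the eigenvalues are -2, 1, 4.
r=1: eigenvector (3, 0, 2).
r=4: eigenvector (-6, 1, -4).
r=-2: eigenvector (1, 0, 1).
P = [[3, -6, 1], [0, 1, 0], [2, -4, 1]], D = diag(1, 4, -2), P⁻¹ = [[1, 2, -1], [0, 1, 0], [-2, 0, 3]].
B² = P·diag(1, 16, 4)·P⁻¹ = [[-5, -90, 9], [0, 16, 0], [-6, -60, 10]].
The requested entry is -60.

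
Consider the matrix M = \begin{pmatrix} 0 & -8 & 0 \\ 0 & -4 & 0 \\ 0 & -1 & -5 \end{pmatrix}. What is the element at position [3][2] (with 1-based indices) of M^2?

Characteristic polynomial: t^3 + 9t^2 + 20t = t(t + 4)(t + 5), so the eigenvalues are -5, -4, 0.
t=0: eigenvector (1, 0, 0).
t=-4: eigenvector (2, 1, -1).
t=-5: eigenvector (0, 0, 1).
P = [[1, 2, 0], [0, 1, 0], [0, -1, 1]], D = diag(0, -4, -5), P⁻¹ = [[1, -2, 0], [0, 1, 0], [0, 1, 1]].
M² = P·diag(0, 16, 25)·P⁻¹ = [[0, 32, 0], [0, 16, 0], [0, 9, 25]].
The requested entry is 9.

9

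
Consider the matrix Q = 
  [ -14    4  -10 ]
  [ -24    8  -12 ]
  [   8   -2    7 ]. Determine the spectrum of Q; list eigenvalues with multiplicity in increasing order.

-1, 0, 2

Characteristic polynomial: p(s) = s^3 - s^2 - 2s = s(s - 2)(s + 1).
Roots (with multiplicity): -1, 0, 2.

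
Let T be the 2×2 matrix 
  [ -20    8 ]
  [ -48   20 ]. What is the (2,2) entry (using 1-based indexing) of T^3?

320

Characteristic polynomial: s^2 - 16 = (s - 4)(s + 4), so the eigenvalues are -4, 4.
s=-4: eigenvector (-1, -2).
s=4: eigenvector (1, 3).
P = [[-1, 1], [-2, 3]], D = diag(-4, 4), P⁻¹ = [[-3, 1], [-2, 1]].
T³ = P·diag(-64, 64)·P⁻¹ = [[-320, 128], [-768, 320]].
The requested entry is 320.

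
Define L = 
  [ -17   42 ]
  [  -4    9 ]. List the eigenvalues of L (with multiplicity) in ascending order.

Characteristic polynomial: p(λ) = λ^2 + 8λ + 15 = (λ + 3)(λ + 5).
Roots (with multiplicity): -5, -3.

-5, -3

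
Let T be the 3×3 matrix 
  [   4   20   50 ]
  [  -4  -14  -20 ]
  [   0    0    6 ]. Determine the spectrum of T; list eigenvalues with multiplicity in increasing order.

Characteristic polynomial: p(r) = r^3 + 4r^2 - 36r - 144 = (r - 6)(r + 4)(r + 6).
Roots (with multiplicity): -6, -4, 6.

-6, -4, 6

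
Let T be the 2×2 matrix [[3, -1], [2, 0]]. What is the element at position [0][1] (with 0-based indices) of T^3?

Characteristic polynomial: μ^2 - 3μ + 2 = (μ - 2)(μ - 1), so the eigenvalues are 1, 2.
μ=2: eigenvector (1, 1).
μ=1: eigenvector (1, 2).
P = [[1, 1], [1, 2]], D = diag(2, 1), P⁻¹ = [[2, -1], [-1, 1]].
T³ = P·diag(8, 1)·P⁻¹ = [[15, -7], [14, -6]].
The requested entry is -7.

-7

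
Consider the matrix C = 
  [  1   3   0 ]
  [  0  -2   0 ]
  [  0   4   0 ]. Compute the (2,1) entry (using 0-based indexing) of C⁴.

-32

Characteristic polynomial: s^3 + s^2 - 2s = s(s - 1)(s + 2), so the eigenvalues are -2, 0, 1.
s=1: eigenvector (1, 0, 0).
s=-2: eigenvector (-1, 1, -2).
s=0: eigenvector (0, 0, 1).
P = [[1, -1, 0], [0, 1, 0], [0, -2, 1]], D = diag(1, -2, 0), P⁻¹ = [[1, 1, 0], [0, 1, 0], [0, 2, 1]].
C⁴ = P·diag(1, 16, 0)·P⁻¹ = [[1, -15, 0], [0, 16, 0], [0, -32, 0]].
The requested entry is -32.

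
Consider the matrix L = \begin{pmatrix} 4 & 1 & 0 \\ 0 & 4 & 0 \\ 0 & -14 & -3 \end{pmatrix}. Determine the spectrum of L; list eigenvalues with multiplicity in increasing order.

-3, 4, 4

Characteristic polynomial: p(r) = r^3 - 5r^2 - 8r + 48 = (r - 4)^2(r + 3).
Roots (with multiplicity): -3, 4, 4.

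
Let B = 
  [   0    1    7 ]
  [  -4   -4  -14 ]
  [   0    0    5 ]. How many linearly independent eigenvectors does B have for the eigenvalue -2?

1

B + 2I = [[2, 1, 7], [-4, -2, -14], [0, 0, 7]].
This matrix has rank 2, so its null space has dimension 3 − 2 = 1.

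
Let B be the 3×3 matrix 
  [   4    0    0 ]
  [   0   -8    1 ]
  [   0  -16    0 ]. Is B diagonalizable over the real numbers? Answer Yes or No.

Characteristic polynomial: p(s) = s^3 + 4s^2 - 16s - 64 = (s - 4)(s + 4)^2.
s = -4 has algebraic multiplicity 2; rank(B + 4I) = 2, so geometric multiplicity = 1.
Geometric multiplicity < algebraic multiplicity, so B is not diagonalizable.

No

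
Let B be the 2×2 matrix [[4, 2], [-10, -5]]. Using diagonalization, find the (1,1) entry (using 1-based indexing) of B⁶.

-4

Characteristic polynomial: λ^2 + λ = λ(λ + 1), so the eigenvalues are -1, 0.
λ=0: eigenvector (-1, 2).
λ=-1: eigenvector (2, -5).
P = [[-1, 2], [2, -5]], D = diag(0, -1), P⁻¹ = [[-5, -2], [-2, -1]].
B⁶ = P·diag(0, 1)·P⁻¹ = [[-4, -2], [10, 5]].
The requested entry is -4.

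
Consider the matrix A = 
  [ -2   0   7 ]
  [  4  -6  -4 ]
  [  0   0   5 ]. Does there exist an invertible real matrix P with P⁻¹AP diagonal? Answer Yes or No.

Yes

Characteristic polynomial: p(r) = r^3 + 3r^2 - 28r - 60 = (r - 5)(r + 2)(r + 6).
All 3 eigenvalues are distinct, so A is diagonalizable.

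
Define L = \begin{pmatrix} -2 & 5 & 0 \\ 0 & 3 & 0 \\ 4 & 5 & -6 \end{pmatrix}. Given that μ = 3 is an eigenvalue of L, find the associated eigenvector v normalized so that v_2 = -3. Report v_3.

L − 3I = [[-5, 5, 0], [0, 0, 0], [4, 5, -9]].
Solving (L − 3I)v = 0 gives the eigenspace spanned by (-3, -3, -3).
With v_2 = -3, v = (-3, -3, -3), so v_3 = -3.

-3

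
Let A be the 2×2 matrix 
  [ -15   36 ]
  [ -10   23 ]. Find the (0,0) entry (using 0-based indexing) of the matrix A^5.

Characteristic polynomial: μ^2 - 8μ + 15 = (μ - 5)(μ - 3), so the eigenvalues are 3, 5.
μ=3: eigenvector (2, 1).
μ=5: eigenvector (-9, -5).
P = [[2, -9], [1, -5]], D = diag(3, 5), P⁻¹ = [[5, -9], [1, -2]].
A⁵ = P·diag(243, 3125)·P⁻¹ = [[-25695, 51876], [-14410, 29063]].
The requested entry is -25695.

-25695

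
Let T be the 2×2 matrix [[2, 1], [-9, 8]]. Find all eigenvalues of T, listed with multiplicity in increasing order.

5, 5

Characteristic polynomial: p(λ) = λ^2 - 10λ + 25 = (λ - 5)^2.
Roots (with multiplicity): 5, 5.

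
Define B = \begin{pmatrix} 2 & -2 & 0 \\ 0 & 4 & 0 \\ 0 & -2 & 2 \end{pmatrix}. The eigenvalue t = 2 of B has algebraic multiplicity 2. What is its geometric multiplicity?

B − 2I = [[0, -2, 0], [0, 2, 0], [0, -2, 0]].
This matrix has rank 1, so its null space has dimension 3 − 1 = 2.

2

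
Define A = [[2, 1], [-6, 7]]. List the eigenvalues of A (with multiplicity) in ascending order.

4, 5

Characteristic polynomial: p(μ) = μ^2 - 9μ + 20 = (μ - 5)(μ - 4).
Roots (with multiplicity): 4, 5.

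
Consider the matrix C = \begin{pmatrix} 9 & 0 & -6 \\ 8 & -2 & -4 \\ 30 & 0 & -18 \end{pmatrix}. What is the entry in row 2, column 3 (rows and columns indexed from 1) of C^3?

-208

Characteristic polynomial: r^3 + 11r^2 + 36r + 36 = (r + 2)(r + 3)(r + 6), so the eigenvalues are -6, -3, -2.
r=-3: eigenvector (1, 0, 2).
r=-2: eigenvector (0, 1, 0).
r=-6: eigenvector (2, 1, 5).
P = [[1, 0, 2], [0, 1, 1], [2, 0, 5]], D = diag(-3, -2, -6), P⁻¹ = [[5, 0, -2], [2, 1, -1], [-2, 0, 1]].
C³ = P·diag(-27, -8, -216)·P⁻¹ = [[729, 0, -378], [416, -8, -208], [1890, 0, -972]].
The requested entry is -208.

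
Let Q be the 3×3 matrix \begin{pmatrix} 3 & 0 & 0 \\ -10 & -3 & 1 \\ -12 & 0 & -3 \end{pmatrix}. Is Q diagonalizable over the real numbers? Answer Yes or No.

Characteristic polynomial: p(λ) = λ^3 + 3λ^2 - 9λ - 27 = (λ - 3)(λ + 3)^2.
λ = -3 has algebraic multiplicity 2; rank(Q + 3I) = 2, so geometric multiplicity = 1.
Geometric multiplicity < algebraic multiplicity, so Q is not diagonalizable.

No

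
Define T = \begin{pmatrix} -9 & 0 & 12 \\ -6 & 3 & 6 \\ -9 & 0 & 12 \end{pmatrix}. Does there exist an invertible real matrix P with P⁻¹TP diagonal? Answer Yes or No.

Yes

Characteristic polynomial: p(μ) = μ^3 - 6μ^2 + 9μ = μ(μ - 3)^2.
μ = 3 has algebraic multiplicity 2; rank(T − 3I) = 1, so geometric multiplicity = 2.
Every eigenvalue has geometric = algebraic multiplicity, so T is diagonalizable.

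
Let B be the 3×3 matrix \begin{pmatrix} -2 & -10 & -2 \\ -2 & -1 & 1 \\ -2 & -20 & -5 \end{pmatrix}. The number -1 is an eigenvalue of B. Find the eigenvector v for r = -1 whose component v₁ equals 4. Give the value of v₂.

-2

B + 1I = [[-1, -10, -2], [-2, 0, 1], [-2, -20, -4]].
Solving (B + 1I)v = 0 gives the eigenspace spanned by (4, -2, 8).
With v₁ = 4, v = (4, -2, 8), so v₂ = -2.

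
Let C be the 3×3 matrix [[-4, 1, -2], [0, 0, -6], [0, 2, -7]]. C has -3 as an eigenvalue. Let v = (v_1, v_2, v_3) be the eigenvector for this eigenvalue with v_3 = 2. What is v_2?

4

C + 3I = [[-1, 1, -2], [0, 3, -6], [0, 2, -4]].
Solving (C + 3I)v = 0 gives the eigenspace spanned by (0, 4, 2).
With v_3 = 2, v = (0, 4, 2), so v_2 = 4.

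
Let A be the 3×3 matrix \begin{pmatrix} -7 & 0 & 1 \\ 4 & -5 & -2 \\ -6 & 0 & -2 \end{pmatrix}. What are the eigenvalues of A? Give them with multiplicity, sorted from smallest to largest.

-5, -5, -4

Characteristic polynomial: p(r) = r^3 + 14r^2 + 65r + 100 = (r + 4)(r + 5)^2.
Roots (with multiplicity): -5, -5, -4.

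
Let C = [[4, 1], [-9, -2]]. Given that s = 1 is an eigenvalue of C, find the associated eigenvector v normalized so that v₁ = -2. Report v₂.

6

C − 1I = [[3, 1], [-9, -3]].
Solving (C − 1I)v = 0 gives the eigenspace spanned by (-2, 6).
With v₁ = -2, v = (-2, 6), so v₂ = 6.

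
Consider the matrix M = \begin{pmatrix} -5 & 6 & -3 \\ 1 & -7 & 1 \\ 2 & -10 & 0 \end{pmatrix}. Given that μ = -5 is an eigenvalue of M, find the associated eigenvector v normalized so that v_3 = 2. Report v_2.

M + 5I = [[0, 6, -3], [1, -2, 1], [2, -10, 5]].
Solving (M + 5I)v = 0 gives the eigenspace spanned by (0, 1, 2).
With v_3 = 2, v = (0, 1, 2), so v_2 = 1.

1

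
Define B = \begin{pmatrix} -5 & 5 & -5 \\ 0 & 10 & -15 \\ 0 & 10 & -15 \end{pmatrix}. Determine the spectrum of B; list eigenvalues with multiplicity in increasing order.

Characteristic polynomial: p(s) = s^3 + 10s^2 + 25s = s(s + 5)^2.
Roots (with multiplicity): -5, -5, 0.

-5, -5, 0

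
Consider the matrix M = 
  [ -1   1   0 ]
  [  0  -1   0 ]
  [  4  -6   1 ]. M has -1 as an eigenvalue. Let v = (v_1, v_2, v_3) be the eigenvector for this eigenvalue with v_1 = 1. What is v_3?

M + 1I = [[0, 1, 0], [0, 0, 0], [4, -6, 2]].
Solving (M + 1I)v = 0 gives the eigenspace spanned by (1, 0, -2).
With v_1 = 1, v = (1, 0, -2), so v_3 = -2.

-2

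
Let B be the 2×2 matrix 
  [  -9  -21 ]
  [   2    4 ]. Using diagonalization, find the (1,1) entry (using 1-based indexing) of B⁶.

Characteristic polynomial: μ^2 + 5μ + 6 = (μ + 2)(μ + 3), so the eigenvalues are -3, -2.
μ=-3: eigenvector (7, -2).
μ=-2: eigenvector (-3, 1).
P = [[7, -3], [-2, 1]], D = diag(-3, -2), P⁻¹ = [[1, 3], [2, 7]].
B⁶ = P·diag(729, 64)·P⁻¹ = [[4719, 13965], [-1330, -3926]].
The requested entry is 4719.

4719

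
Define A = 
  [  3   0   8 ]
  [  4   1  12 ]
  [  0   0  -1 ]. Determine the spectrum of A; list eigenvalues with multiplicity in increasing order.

Characteristic polynomial: p(r) = r^3 - 3r^2 - r + 3 = (r - 3)(r - 1)(r + 1).
Roots (with multiplicity): -1, 1, 3.

-1, 1, 3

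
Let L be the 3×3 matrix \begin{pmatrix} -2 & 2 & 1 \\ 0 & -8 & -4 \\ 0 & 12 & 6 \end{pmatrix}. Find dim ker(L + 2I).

1

L + 2I = [[0, 2, 1], [0, -6, -4], [0, 12, 8]].
This matrix has rank 2, so its null space has dimension 3 − 2 = 1.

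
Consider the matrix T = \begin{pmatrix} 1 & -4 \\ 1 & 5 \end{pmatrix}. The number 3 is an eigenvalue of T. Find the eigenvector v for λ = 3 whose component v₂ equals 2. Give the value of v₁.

-4

T − 3I = [[-2, -4], [1, 2]].
Solving (T − 3I)v = 0 gives the eigenspace spanned by (-4, 2).
With v₂ = 2, v = (-4, 2), so v₁ = -4.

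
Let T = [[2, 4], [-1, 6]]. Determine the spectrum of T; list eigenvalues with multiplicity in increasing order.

Characteristic polynomial: p(r) = r^2 - 8r + 16 = (r - 4)^2.
Roots (with multiplicity): 4, 4.

4, 4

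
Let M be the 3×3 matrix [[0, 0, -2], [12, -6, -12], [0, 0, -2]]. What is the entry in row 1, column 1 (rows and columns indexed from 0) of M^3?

-216

Characteristic polynomial: μ^3 + 8μ^2 + 12μ = μ(μ + 2)(μ + 6), so the eigenvalues are -6, -2, 0.
μ=0: eigenvector (1, 2, 0).
μ=-6: eigenvector (0, 1, 0).
μ=-2: eigenvector (1, 0, 1).
P = [[1, 0, 1], [2, 1, 0], [0, 0, 1]], D = diag(0, -6, -2), P⁻¹ = [[1, 0, -1], [-2, 1, 2], [0, 0, 1]].
M³ = P·diag(0, -216, -8)·P⁻¹ = [[0, 0, -8], [432, -216, -432], [0, 0, -8]].
The requested entry is -216.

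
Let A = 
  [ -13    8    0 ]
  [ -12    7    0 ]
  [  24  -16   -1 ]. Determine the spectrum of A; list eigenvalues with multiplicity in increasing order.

Characteristic polynomial: p(μ) = μ^3 + 7μ^2 + 11μ + 5 = (μ + 1)^2(μ + 5).
Roots (with multiplicity): -5, -1, -1.

-5, -1, -1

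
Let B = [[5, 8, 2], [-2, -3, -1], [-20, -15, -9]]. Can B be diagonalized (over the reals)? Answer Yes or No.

No

Characteristic polynomial: p(t) = t^3 + 7t^2 + 8t - 16 = (t - 1)(t + 4)^2.
t = -4 has algebraic multiplicity 2; rank(B + 4I) = 2, so geometric multiplicity = 1.
Geometric multiplicity < algebraic multiplicity, so B is not diagonalizable.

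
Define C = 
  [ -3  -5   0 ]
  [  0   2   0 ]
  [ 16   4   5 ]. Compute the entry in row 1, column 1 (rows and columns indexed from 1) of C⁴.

81

Characteristic polynomial: t^3 - 4t^2 - 11t + 30 = (t - 5)(t - 2)(t + 3), so the eigenvalues are -3, 2, 5.
t=2: eigenvector (1, -1, -4).
t=-3: eigenvector (1, 0, -2).
t=5: eigenvector (0, 0, 1).
P = [[1, 1, 0], [-1, 0, 0], [-4, -2, 1]], D = diag(2, -3, 5), P⁻¹ = [[0, -1, 0], [1, 1, 0], [2, -2, 1]].
C⁴ = P·diag(16, 81, 625)·P⁻¹ = [[81, 65, 0], [0, 16, 0], [1088, -1348, 625]].
The requested entry is 81.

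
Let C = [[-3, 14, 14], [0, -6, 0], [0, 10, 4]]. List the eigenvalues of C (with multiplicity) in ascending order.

-6, -3, 4

Characteristic polynomial: p(r) = r^3 + 5r^2 - 18r - 72 = (r - 4)(r + 3)(r + 6).
Roots (with multiplicity): -6, -3, 4.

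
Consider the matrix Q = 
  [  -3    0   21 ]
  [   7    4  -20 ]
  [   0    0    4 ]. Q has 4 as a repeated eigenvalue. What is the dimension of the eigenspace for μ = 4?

1

Q − 4I = [[-7, 0, 21], [7, 0, -20], [0, 0, 0]].
This matrix has rank 2, so its null space has dimension 3 − 2 = 1.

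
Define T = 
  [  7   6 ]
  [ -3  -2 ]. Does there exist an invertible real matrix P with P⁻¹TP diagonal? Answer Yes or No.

Characteristic polynomial: p(μ) = μ^2 - 5μ + 4 = (μ - 4)(μ - 1).
All 2 eigenvalues are distinct, so T is diagonalizable.

Yes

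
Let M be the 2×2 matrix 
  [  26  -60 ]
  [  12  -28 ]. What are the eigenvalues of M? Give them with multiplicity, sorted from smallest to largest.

Characteristic polynomial: p(r) = r^2 + 2r - 8 = (r - 2)(r + 4).
Roots (with multiplicity): -4, 2.

-4, 2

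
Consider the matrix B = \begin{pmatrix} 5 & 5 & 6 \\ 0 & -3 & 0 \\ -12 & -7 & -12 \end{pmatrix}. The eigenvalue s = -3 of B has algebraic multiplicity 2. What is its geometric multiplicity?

B + 3I = [[8, 5, 6], [0, 0, 0], [-12, -7, -9]].
This matrix has rank 2, so its null space has dimension 3 − 2 = 1.

1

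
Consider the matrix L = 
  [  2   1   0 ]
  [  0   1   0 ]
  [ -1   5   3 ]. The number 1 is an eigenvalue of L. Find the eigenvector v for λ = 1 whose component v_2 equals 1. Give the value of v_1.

L − 1I = [[1, 1, 0], [0, 0, 0], [-1, 5, 2]].
Solving (L − 1I)v = 0 gives the eigenspace spanned by (-1, 1, -3).
With v_2 = 1, v = (-1, 1, -3), so v_1 = -1.

-1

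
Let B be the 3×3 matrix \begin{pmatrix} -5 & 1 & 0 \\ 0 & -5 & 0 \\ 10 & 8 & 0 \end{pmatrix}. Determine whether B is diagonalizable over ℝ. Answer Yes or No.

No

Characteristic polynomial: p(t) = t^3 + 10t^2 + 25t = t(t + 5)^2.
t = -5 has algebraic multiplicity 2; rank(B + 5I) = 2, so geometric multiplicity = 1.
Geometric multiplicity < algebraic multiplicity, so B is not diagonalizable.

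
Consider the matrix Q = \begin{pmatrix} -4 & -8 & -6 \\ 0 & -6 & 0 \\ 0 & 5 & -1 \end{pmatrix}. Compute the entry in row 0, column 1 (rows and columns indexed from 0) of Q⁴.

Characteristic polynomial: λ^3 + 11λ^2 + 34λ + 24 = (λ + 1)(λ + 4)(λ + 6), so the eigenvalues are -6, -4, -1.
λ=-6: eigenvector (1, 1, -1).
λ=-4: eigenvector (1, 0, 0).
λ=-1: eigenvector (-2, 0, 1).
P = [[1, 1, -2], [1, 0, 0], [-1, 0, 1]], D = diag(-6, -4, -1), P⁻¹ = [[0, 1, 0], [1, 1, 2], [0, 1, 1]].
Q⁴ = P·diag(1296, 256, 1)·P⁻¹ = [[256, 1550, 510], [0, 1296, 0], [0, -1295, 1]].
The requested entry is 1550.

1550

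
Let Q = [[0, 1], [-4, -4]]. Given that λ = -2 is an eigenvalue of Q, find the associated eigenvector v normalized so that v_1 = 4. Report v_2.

-8

Q + 2I = [[2, 1], [-4, -2]].
Solving (Q + 2I)v = 0 gives the eigenspace spanned by (4, -8).
With v_1 = 4, v = (4, -8), so v_2 = -8.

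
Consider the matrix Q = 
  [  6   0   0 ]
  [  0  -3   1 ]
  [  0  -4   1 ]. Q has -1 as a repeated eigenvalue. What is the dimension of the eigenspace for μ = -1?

Q + 1I = [[7, 0, 0], [0, -2, 1], [0, -4, 2]].
This matrix has rank 2, so its null space has dimension 3 − 2 = 1.

1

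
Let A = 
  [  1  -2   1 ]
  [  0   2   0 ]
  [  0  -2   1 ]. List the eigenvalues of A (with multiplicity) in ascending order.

Characteristic polynomial: p(r) = r^3 - 4r^2 + 5r - 2 = (r - 2)(r - 1)^2.
Roots (with multiplicity): 1, 1, 2.

1, 1, 2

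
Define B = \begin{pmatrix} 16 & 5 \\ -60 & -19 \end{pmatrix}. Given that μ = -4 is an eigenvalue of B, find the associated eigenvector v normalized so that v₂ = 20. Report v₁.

-5

B + 4I = [[20, 5], [-60, -15]].
Solving (B + 4I)v = 0 gives the eigenspace spanned by (-5, 20).
With v₂ = 20, v = (-5, 20), so v₁ = -5.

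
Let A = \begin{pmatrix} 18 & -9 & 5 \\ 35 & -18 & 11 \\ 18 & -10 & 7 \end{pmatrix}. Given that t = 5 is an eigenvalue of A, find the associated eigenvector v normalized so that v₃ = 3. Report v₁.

3

A − 5I = [[13, -9, 5], [35, -23, 11], [18, -10, 2]].
Solving (A − 5I)v = 0 gives the eigenspace spanned by (3, 6, 3).
With v₃ = 3, v = (3, 6, 3), so v₁ = 3.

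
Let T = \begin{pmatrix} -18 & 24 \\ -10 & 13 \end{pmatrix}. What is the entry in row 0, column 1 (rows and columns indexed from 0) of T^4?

Characteristic polynomial: r^2 + 5r + 6 = (r + 2)(r + 3), so the eigenvalues are -3, -2.
r=-2: eigenvector (-3, -2).
r=-3: eigenvector (-8, -5).
P = [[-3, -8], [-2, -5]], D = diag(-2, -3), P⁻¹ = [[5, -8], [-2, 3]].
T⁴ = P·diag(16, 81)·P⁻¹ = [[1056, -1560], [650, -959]].
The requested entry is -1560.

-1560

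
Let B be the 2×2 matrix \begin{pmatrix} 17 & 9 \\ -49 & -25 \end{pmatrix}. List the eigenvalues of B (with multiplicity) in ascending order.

Characteristic polynomial: p(t) = t^2 + 8t + 16 = (t + 4)^2.
Roots (with multiplicity): -4, -4.

-4, -4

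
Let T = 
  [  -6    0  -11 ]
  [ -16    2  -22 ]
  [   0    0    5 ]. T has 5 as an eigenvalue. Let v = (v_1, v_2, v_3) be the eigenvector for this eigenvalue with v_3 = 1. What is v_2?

-2

T − 5I = [[-11, 0, -11], [-16, -3, -22], [0, 0, 0]].
Solving (T − 5I)v = 0 gives the eigenspace spanned by (-1, -2, 1).
With v_3 = 1, v = (-1, -2, 1), so v_2 = -2.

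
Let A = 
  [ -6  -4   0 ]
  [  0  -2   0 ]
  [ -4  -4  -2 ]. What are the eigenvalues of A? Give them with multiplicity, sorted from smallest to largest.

-6, -2, -2

Characteristic polynomial: p(μ) = μ^3 + 10μ^2 + 28μ + 24 = (μ + 2)^2(μ + 6).
Roots (with multiplicity): -6, -2, -2.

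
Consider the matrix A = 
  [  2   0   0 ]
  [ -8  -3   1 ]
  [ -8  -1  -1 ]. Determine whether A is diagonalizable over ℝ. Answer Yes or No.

Characteristic polynomial: p(t) = t^3 + 2t^2 - 4t - 8 = (t - 2)(t + 2)^2.
t = -2 has algebraic multiplicity 2; rank(A + 2I) = 2, so geometric multiplicity = 1.
Geometric multiplicity < algebraic multiplicity, so A is not diagonalizable.

No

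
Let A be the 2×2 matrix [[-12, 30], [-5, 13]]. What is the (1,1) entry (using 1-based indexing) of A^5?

Characteristic polynomial: r^2 - r - 6 = (r - 3)(r + 2), so the eigenvalues are -2, 3.
r=3: eigenvector (-2, -1).
r=-2: eigenvector (3, 1).
P = [[-2, 3], [-1, 1]], D = diag(3, -2), P⁻¹ = [[1, -3], [1, -2]].
A⁵ = P·diag(243, -32)·P⁻¹ = [[-582, 1650], [-275, 793]].
The requested entry is -582.

-582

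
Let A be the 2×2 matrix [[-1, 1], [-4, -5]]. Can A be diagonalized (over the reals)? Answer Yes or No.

No

Characteristic polynomial: p(λ) = λ^2 + 6λ + 9 = (λ + 3)^2.
λ = -3 has algebraic multiplicity 2; rank(A + 3I) = 1, so geometric multiplicity = 1.
Geometric multiplicity < algebraic multiplicity, so A is not diagonalizable.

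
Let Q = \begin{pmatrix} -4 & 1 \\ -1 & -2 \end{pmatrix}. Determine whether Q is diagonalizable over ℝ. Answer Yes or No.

No

Characteristic polynomial: p(μ) = μ^2 + 6μ + 9 = (μ + 3)^2.
μ = -3 has algebraic multiplicity 2; rank(Q + 3I) = 1, so geometric multiplicity = 1.
Geometric multiplicity < algebraic multiplicity, so Q is not diagonalizable.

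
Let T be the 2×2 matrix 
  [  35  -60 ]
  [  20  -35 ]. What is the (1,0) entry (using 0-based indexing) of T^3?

Characteristic polynomial: λ^2 - 25 = (λ - 5)(λ + 5), so the eigenvalues are -5, 5.
λ=-5: eigenvector (-3, -2).
λ=5: eigenvector (2, 1).
P = [[-3, 2], [-2, 1]], D = diag(-5, 5), P⁻¹ = [[1, -2], [2, -3]].
T³ = P·diag(-125, 125)·P⁻¹ = [[875, -1500], [500, -875]].
The requested entry is 500.

500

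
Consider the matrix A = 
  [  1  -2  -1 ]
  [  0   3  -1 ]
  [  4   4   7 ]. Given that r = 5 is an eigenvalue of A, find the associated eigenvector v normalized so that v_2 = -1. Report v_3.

A − 5I = [[-4, -2, -1], [0, -2, -1], [4, 4, 2]].
Solving (A − 5I)v = 0 gives the eigenspace spanned by (0, -1, 2).
With v_2 = -1, v = (0, -1, 2), so v_3 = 2.

2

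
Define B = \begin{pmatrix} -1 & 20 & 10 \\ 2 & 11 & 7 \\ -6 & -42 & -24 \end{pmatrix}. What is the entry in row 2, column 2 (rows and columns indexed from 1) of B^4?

Characteristic polynomial: s^3 + 14s^2 + 63s + 90 = (s + 3)(s + 5)(s + 6), so the eigenvalues are -6, -5, -3.
s=-6: eigenvector (-2, -1, 3).
s=-3: eigenvector (0, 1, -2).
s=-5: eigenvector (5, 2, -6).
P = [[-2, 0, 5], [-1, 1, 2], [3, -2, -6]], D = diag(-6, -3, -5), P⁻¹ = [[2, 10, 5], [0, 3, 1], [1, 4, 2]].
B⁴ = P·diag(1296, 81, 625)·P⁻¹ = [[-2059, -13420, -6710], [-1342, -7717, -3899], [4026, 23394, 11778]].
The requested entry is -7717.

-7717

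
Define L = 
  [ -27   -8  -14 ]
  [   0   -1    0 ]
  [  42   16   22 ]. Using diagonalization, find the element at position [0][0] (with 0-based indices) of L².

141

Characteristic polynomial: λ^3 + 6λ^2 - λ - 6 = (λ - 1)(λ + 1)(λ + 6), so the eigenvalues are -6, -1, 1.
λ=1: eigenvector (1, 0, -2).
λ=-1: eigenvector (4, 1, -8).
λ=-6: eigenvector (2, 0, -3).
P = [[1, 4, 2], [0, 1, 0], [-2, -8, -3]], D = diag(1, -1, -6), P⁻¹ = [[-3, -4, -2], [0, 1, 0], [2, 0, 1]].
L² = P·diag(1, 1, 36)·P⁻¹ = [[141, 0, 70], [0, 1, 0], [-210, 0, -104]].
The requested entry is 141.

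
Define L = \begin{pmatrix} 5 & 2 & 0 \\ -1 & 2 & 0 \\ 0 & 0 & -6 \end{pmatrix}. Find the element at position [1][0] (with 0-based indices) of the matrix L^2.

Characteristic polynomial: μ^3 - μ^2 - 30μ + 72 = (μ - 4)(μ - 3)(μ + 6), so the eigenvalues are -6, 3, 4.
μ=-6: eigenvector (0, 0, 1).
μ=4: eigenvector (-2, 1, 0).
μ=3: eigenvector (-1, 1, 0).
P = [[0, -2, -1], [0, 1, 1], [1, 0, 0]], D = diag(-6, 4, 3), P⁻¹ = [[0, 0, 1], [-1, -1, 0], [1, 2, 0]].
L² = P·diag(36, 16, 9)·P⁻¹ = [[23, 14, 0], [-7, 2, 0], [0, 0, 36]].
The requested entry is -7.

-7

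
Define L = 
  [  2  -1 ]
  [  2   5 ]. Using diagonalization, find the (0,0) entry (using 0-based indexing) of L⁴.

-94

Characteristic polynomial: s^2 - 7s + 12 = (s - 4)(s - 3), so the eigenvalues are 3, 4.
s=4: eigenvector (1, -2).
s=3: eigenvector (1, -1).
P = [[1, 1], [-2, -1]], D = diag(4, 3), P⁻¹ = [[-1, -1], [2, 1]].
L⁴ = P·diag(256, 81)·P⁻¹ = [[-94, -175], [350, 431]].
The requested entry is -94.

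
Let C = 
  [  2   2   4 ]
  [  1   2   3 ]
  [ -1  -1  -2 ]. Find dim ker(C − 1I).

1

C − 1I = [[1, 2, 4], [1, 1, 3], [-1, -1, -3]].
This matrix has rank 2, so its null space has dimension 3 − 2 = 1.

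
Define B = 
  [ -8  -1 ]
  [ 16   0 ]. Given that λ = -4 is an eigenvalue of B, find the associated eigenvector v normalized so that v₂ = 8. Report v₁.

B + 4I = [[-4, -1], [16, 4]].
Solving (B + 4I)v = 0 gives the eigenspace spanned by (-2, 8).
With v₂ = 8, v = (-2, 8), so v₁ = -2.

-2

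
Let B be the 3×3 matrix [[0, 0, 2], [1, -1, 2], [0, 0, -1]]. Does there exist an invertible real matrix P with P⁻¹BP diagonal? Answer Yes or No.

Characteristic polynomial: p(λ) = λ^3 + 2λ^2 + λ = λ(λ + 1)^2.
λ = -1 has algebraic multiplicity 2; rank(B + 1I) = 1, so geometric multiplicity = 2.
Every eigenvalue has geometric = algebraic multiplicity, so B is diagonalizable.

Yes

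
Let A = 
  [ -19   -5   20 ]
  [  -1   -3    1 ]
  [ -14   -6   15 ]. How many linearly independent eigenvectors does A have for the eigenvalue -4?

A + 4I = [[-15, -5, 20], [-1, 1, 1], [-14, -6, 19]].
This matrix has rank 2, so its null space has dimension 3 − 2 = 1.

1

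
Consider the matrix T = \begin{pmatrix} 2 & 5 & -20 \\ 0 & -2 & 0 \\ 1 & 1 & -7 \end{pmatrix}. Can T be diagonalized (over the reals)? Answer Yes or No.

No

Characteristic polynomial: p(μ) = μ^3 + 7μ^2 + 16μ + 12 = (μ + 2)^2(μ + 3).
μ = -2 has algebraic multiplicity 2; rank(T + 2I) = 2, so geometric multiplicity = 1.
Geometric multiplicity < algebraic multiplicity, so T is not diagonalizable.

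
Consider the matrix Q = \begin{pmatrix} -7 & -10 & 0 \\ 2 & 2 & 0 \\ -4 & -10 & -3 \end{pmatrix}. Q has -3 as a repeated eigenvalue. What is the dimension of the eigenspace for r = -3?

2

Q + 3I = [[-4, -10, 0], [2, 5, 0], [-4, -10, 0]].
This matrix has rank 1, so its null space has dimension 3 − 1 = 2.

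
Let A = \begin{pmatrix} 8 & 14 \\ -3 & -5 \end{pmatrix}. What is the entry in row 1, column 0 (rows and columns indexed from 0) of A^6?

Characteristic polynomial: μ^2 - 3μ + 2 = (μ - 2)(μ - 1), so the eigenvalues are 1, 2.
μ=1: eigenvector (-2, 1).
μ=2: eigenvector (7, -3).
P = [[-2, 7], [1, -3]], D = diag(1, 2), P⁻¹ = [[3, 7], [1, 2]].
A⁶ = P·diag(1, 64)·P⁻¹ = [[442, 882], [-189, -377]].
The requested entry is -189.

-189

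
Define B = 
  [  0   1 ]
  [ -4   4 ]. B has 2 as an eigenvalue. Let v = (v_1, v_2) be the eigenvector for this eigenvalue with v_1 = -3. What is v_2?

B − 2I = [[-2, 1], [-4, 2]].
Solving (B − 2I)v = 0 gives the eigenspace spanned by (-3, -6).
With v_1 = -3, v = (-3, -6), so v_2 = -6.

-6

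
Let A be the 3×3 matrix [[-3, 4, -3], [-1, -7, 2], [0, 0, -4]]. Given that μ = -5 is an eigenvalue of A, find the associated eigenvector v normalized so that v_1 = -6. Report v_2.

3

A + 5I = [[2, 4, -3], [-1, -2, 2], [0, 0, 1]].
Solving (A + 5I)v = 0 gives the eigenspace spanned by (-6, 3, 0).
With v_1 = -6, v = (-6, 3, 0), so v_2 = 3.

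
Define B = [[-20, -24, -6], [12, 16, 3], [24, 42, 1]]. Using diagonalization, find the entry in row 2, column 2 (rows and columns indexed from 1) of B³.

Characteristic polynomial: r^3 + 3r^2 - 18r - 40 = (r - 4)(r + 2)(r + 5), so the eigenvalues are -5, -2, 4.
r=4: eigenvector (-3, 2, 4).
r=-2: eigenvector (-2, 1, 2).
r=-5: eigenvector (2, -1, -1).
P = [[-3, -2, 2], [2, 1, -1], [4, 2, -1]], D = diag(4, -2, -5), P⁻¹ = [[1, 2, 0], [-2, -5, 1], [0, -2, 1]].
B³ = P·diag(64, -8, -125)·P⁻¹ = [[-224, 36, -234], [144, 46, 117], [288, 342, 109]].
The requested entry is 46.

46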